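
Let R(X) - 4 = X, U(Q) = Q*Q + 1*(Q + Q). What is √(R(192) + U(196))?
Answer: 14*√199 ≈ 197.49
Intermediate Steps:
U(Q) = Q² + 2*Q (U(Q) = Q² + 1*(2*Q) = Q² + 2*Q)
R(X) = 4 + X
√(R(192) + U(196)) = √((4 + 192) + 196*(2 + 196)) = √(196 + 196*198) = √(196 + 38808) = √39004 = 14*√199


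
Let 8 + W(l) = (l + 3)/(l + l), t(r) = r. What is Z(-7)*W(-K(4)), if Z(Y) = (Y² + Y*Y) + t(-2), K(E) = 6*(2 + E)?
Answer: -724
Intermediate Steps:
K(E) = 12 + 6*E
Z(Y) = -2 + 2*Y² (Z(Y) = (Y² + Y*Y) - 2 = (Y² + Y²) - 2 = 2*Y² - 2 = -2 + 2*Y²)
W(l) = -8 + (3 + l)/(2*l) (W(l) = -8 + (l + 3)/(l + l) = -8 + (3 + l)/((2*l)) = -8 + (3 + l)*(1/(2*l)) = -8 + (3 + l)/(2*l))
Z(-7)*W(-K(4)) = (-2 + 2*(-7)²)*(3*(1 - (-5)*(12 + 6*4))/(2*((-(12 + 6*4))))) = (-2 + 2*49)*(3*(1 - (-5)*(12 + 24))/(2*((-(12 + 24))))) = (-2 + 98)*(3*(1 - (-5)*36)/(2*((-1*36)))) = 96*((3/2)*(1 - 5*(-36))/(-36)) = 96*((3/2)*(-1/36)*(1 + 180)) = 96*((3/2)*(-1/36)*181) = 96*(-181/24) = -724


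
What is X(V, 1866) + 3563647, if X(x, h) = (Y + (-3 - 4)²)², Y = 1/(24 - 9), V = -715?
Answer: 802362271/225 ≈ 3.5661e+6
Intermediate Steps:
Y = 1/15 ≈ 0.066667
X(x, h) = 541696/225 (X(x, h) = (1/15 + (-3 - 4)²)² = (1/15 + (-7)²)² = (1/15 + 49)² = (736/15)² = 541696/225)
X(V, 1866) + 3563647 = 541696/225 + 3563647 = 802362271/225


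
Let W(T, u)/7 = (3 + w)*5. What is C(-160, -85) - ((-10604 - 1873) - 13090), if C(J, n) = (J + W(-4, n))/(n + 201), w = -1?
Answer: 1482841/58 ≈ 25566.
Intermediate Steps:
W(T, u) = 70 (W(T, u) = 7*((3 - 1)*5) = 7*(2*5) = 7*10 = 70)
C(J, n) = (70 + J)/(201 + n) (C(J, n) = (J + 70)/(n + 201) = (70 + J)/(201 + n))
C(-160, -85) - ((-10604 - 1873) - 13090) = (70 - 160)/(201 - 85) - ((-10604 - 1873) - 13090) = -90/116 - (-12477 - 13090) = (1/116)*(-90) - 1*(-25567) = -45/58 + 25567 = 1482841/58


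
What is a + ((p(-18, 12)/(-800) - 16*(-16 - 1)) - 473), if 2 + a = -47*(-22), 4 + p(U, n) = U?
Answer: 332411/400 ≈ 831.03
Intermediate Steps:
p(U, n) = -4 + U
a = 1032 (a = -2 - 47*(-22) = -2 + 1034 = 1032)
a + ((p(-18, 12)/(-800) - 16*(-16 - 1)) - 473) = 1032 + (((-4 - 18)/(-800) - 16*(-16 - 1)) - 473) = 1032 + ((-22*(-1/800) - 16*(-17)) - 473) = 1032 + ((11/400 + 272) - 473) = 1032 + (108811/400 - 473) = 1032 - 80389/400 = 332411/400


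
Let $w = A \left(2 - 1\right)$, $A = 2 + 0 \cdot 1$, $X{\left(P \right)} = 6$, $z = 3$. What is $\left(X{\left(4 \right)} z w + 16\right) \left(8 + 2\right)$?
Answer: $520$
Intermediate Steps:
$A = 2$ ($A = 2 + 0 = 2$)
$w = 2$ ($w = 2 \left(2 - 1\right) = 2 \cdot 1 = 2$)
$\left(X{\left(4 \right)} z w + 16\right) \left(8 + 2\right) = \left(6 \cdot 3 \cdot 2 + 16\right) \left(8 + 2\right) = \left(18 \cdot 2 + 16\right) 10 = \left(36 + 16\right) 10 = 52 \cdot 10 = 520$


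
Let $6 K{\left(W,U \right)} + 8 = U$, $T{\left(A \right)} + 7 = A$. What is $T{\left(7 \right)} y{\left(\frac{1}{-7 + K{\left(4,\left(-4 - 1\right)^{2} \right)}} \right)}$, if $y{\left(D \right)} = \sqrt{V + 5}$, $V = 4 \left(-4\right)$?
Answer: $0$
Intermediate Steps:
$T{\left(A \right)} = -7 + A$
$V = -16$
$K{\left(W,U \right)} = - \frac{4}{3} + \frac{U}{6}$
$y{\left(D \right)} = i \sqrt{11}$ ($y{\left(D \right)} = \sqrt{-16 + 5} = \sqrt{-11} = i \sqrt{11}$)
$T{\left(7 \right)} y{\left(\frac{1}{-7 + K{\left(4,\left(-4 - 1\right)^{2} \right)}} \right)} = \left(-7 + 7\right) i \sqrt{11} = 0 i \sqrt{11} = 0$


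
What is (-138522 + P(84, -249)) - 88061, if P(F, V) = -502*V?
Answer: -101585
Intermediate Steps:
(-138522 + P(84, -249)) - 88061 = (-138522 - 502*(-249)) - 88061 = (-138522 + 124998) - 88061 = -13524 - 88061 = -101585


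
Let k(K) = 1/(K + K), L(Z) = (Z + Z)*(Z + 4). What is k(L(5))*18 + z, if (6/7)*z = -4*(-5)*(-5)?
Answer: -3497/30 ≈ -116.57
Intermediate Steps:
L(Z) = 2*Z*(4 + Z) (L(Z) = (2*Z)*(4 + Z) = 2*Z*(4 + Z))
z = -350/3 (z = 7*(-4*(-5)*(-5))/6 = 7*(20*(-5))/6 = (7/6)*(-100) = -350/3 ≈ -116.67)
k(K) = 1/(2*K)
k(L(5))*18 + z = (1/(2*((2*5*(4 + 5)))))*18 - 350/3 = (1/(2*((2*5*9))))*18 - 350/3 = ((½)/90)*18 - 350/3 = ((½)*(1/90))*18 - 350/3 = (1/180)*18 - 350/3 = ⅒ - 350/3 = -3497/30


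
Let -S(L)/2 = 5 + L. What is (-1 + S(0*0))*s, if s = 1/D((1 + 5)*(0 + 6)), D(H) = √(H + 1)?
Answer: -11*√37/37 ≈ -1.8084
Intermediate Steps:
D(H) = √(1 + H)
S(L) = -10 - 2*L (S(L) = -2*(5 + L) = -10 - 2*L)
s = √37/37 (s = 1/(√(1 + (1 + 5)*(0 + 6))) = 1/(√(1 + 6*6)) = 1/(√(1 + 36)) = 1/(√37) = √37/37 ≈ 0.16440)
(-1 + S(0*0))*s = (-1 + (-10 - 0*0))*(√37/37) = (-1 + (-10 - 2*0))*(√37/37) = (-1 + (-10 + 0))*(√37/37) = (-1 - 10)*(√37/37) = -11*√37/37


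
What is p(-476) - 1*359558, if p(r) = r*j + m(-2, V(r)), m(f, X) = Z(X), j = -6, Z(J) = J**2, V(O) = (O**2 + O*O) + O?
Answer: 204915204274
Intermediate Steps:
V(O) = O + 2*O**2 (V(O) = (O**2 + O**2) + O = 2*O**2 + O = O + 2*O**2)
m(f, X) = X**2
p(r) = -6*r + r**2*(1 + 2*r)**2 (p(r) = r*(-6) + (r*(1 + 2*r))**2 = -6*r + r**2*(1 + 2*r)**2)
p(-476) - 1*359558 = -476*(-6 - 476*(1 + 2*(-476))**2) - 1*359558 = -476*(-6 - 476*(1 - 952)**2) - 359558 = -476*(-6 - 476*(-951)**2) - 359558 = -476*(-6 - 476*904401) - 359558 = -476*(-6 - 430494876) - 359558 = -476*(-430494882) - 359558 = 204915563832 - 359558 = 204915204274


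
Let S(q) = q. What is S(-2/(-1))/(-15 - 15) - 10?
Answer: -151/15 ≈ -10.067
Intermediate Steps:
S(-2/(-1))/(-15 - 15) - 10 = (-2/(-1))/(-15 - 15) - 10 = (-2*(-1))/(-30) - 10 = -1/30*2 - 10 = -1/15 - 10 = -151/15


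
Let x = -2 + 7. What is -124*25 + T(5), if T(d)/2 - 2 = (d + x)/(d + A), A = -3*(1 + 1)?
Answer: -3116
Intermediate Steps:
x = 5
A = -6 (A = -3*2 = -6)
T(d) = 4 + 2*(5 + d)/(-6 + d) (T(d) = 4 + 2*((d + 5)/(d - 6)) = 4 + 2*((5 + d)/(-6 + d)) = 4 + 2*(5 + d)/(-6 + d))
-124*25 + T(5) = -124*25 + 2*(-7 + 3*5)/(-6 + 5) = -3100 + 2*(-7 + 15)/(-1) = -3100 + 2*(-1)*8 = -3100 - 16 = -3116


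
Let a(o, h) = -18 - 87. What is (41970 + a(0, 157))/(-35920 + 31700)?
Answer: -8373/844 ≈ -9.9206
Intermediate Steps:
a(o, h) = -105
(41970 + a(0, 157))/(-35920 + 31700) = (41970 - 105)/(-35920 + 31700) = 41865/(-4220) = 41865*(-1/4220) = -8373/844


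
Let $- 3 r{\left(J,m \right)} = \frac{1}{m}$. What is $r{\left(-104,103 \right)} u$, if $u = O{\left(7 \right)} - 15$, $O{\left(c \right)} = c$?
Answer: $\frac{8}{309} \approx 0.02589$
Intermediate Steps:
$r{\left(J,m \right)} = - \frac{1}{3 m}$
$u = -8$ ($u = 7 - 15 = -8$)
$r{\left(-104,103 \right)} u = - \frac{1}{3 \cdot 103} \left(-8\right) = \left(- \frac{1}{3}\right) \frac{1}{103} \left(-8\right) = \left(- \frac{1}{309}\right) \left(-8\right) = \frac{8}{309}$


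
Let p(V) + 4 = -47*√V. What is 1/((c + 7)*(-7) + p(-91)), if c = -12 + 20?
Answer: I/(-109*I + 47*√91) ≈ -0.00051198 + 0.0021059*I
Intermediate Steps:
c = 8
p(V) = -4 - 47*√V
1/((c + 7)*(-7) + p(-91)) = 1/((8 + 7)*(-7) + (-4 - 47*I*√91)) = 1/(15*(-7) + (-4 - 47*I*√91)) = 1/(-105 + (-4 - 47*I*√91)) = 1/(-109 - 47*I*√91)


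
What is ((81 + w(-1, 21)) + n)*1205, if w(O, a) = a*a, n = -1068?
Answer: -657930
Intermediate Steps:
w(O, a) = a**2
((81 + w(-1, 21)) + n)*1205 = ((81 + 21**2) - 1068)*1205 = ((81 + 441) - 1068)*1205 = (522 - 1068)*1205 = -546*1205 = -657930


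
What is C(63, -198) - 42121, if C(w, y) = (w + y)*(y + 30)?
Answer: -19441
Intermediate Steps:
C(w, y) = (30 + y)*(w + y) (C(w, y) = (w + y)*(30 + y) = (30 + y)*(w + y))
C(63, -198) - 42121 = ((-198)² + 30*63 + 30*(-198) + 63*(-198)) - 42121 = (39204 + 1890 - 5940 - 12474) - 42121 = 22680 - 42121 = -19441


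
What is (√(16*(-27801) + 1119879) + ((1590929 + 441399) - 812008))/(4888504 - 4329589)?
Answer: 244064/111783 + √75007/186305 ≈ 2.1848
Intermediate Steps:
(√(16*(-27801) + 1119879) + ((1590929 + 441399) - 812008))/(4888504 - 4329589) = (√(-444816 + 1119879) + (2032328 - 812008))/558915 = (√675063 + 1220320)*(1/558915) = (3*√75007 + 1220320)*(1/558915) = (1220320 + 3*√75007)*(1/558915) = 244064/111783 + √75007/186305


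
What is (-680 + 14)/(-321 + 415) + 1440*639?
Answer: 43247187/47 ≈ 9.2015e+5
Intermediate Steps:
(-680 + 14)/(-321 + 415) + 1440*639 = -666/94 + 920160 = -666*1/94 + 920160 = -333/47 + 920160 = 43247187/47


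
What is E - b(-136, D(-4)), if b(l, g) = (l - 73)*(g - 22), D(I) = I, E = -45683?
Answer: -51117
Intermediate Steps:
b(l, g) = (-73 + l)*(-22 + g)
E - b(-136, D(-4)) = -45683 - (1606 - 73*(-4) - 22*(-136) - 4*(-136)) = -45683 - (1606 + 292 + 2992 + 544) = -45683 - 1*5434 = -45683 - 5434 = -51117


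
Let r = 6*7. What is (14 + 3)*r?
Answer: 714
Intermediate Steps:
r = 42
(14 + 3)*r = (14 + 3)*42 = 17*42 = 714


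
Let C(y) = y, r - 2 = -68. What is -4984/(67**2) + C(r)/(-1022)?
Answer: -2398687/2293879 ≈ -1.0457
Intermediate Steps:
r = -66 (r = 2 - 68 = -66)
-4984/(67**2) + C(r)/(-1022) = -4984/(67**2) - 66/(-1022) = -4984/4489 - 66*(-1/1022) = -4984*1/4489 + 33/511 = -4984/4489 + 33/511 = -2398687/2293879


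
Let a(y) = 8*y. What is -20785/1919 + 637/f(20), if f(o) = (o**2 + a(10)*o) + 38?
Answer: -41137427/3910922 ≈ -10.519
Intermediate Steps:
f(o) = 38 + o**2 + 80*o (f(o) = (o**2 + (8*10)*o) + 38 = (o**2 + 80*o) + 38 = 38 + o**2 + 80*o)
-20785/1919 + 637/f(20) = -20785/1919 + 637/(38 + 20**2 + 80*20) = -20785*1/1919 + 637/(38 + 400 + 1600) = -20785/1919 + 637/2038 = -41137427/3910922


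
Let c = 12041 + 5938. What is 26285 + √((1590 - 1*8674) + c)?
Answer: 26285 + √10895 ≈ 26389.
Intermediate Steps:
c = 17979
26285 + √((1590 - 1*8674) + c) = 26285 + √((1590 - 1*8674) + 17979) = 26285 + √((1590 - 8674) + 17979) = 26285 + √(-7084 + 17979) = 26285 + √10895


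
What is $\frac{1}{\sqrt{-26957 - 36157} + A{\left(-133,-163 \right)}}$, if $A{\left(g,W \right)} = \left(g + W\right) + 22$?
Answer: $- \frac{137}{69095} - \frac{i \sqrt{63114}}{138190} \approx -0.0019828 - 0.001818 i$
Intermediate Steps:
$A{\left(g,W \right)} = 22 + W + g$ ($A{\left(g,W \right)} = \left(W + g\right) + 22 = 22 + W + g$)
$\frac{1}{\sqrt{-26957 - 36157} + A{\left(-133,-163 \right)}} = \frac{1}{\sqrt{-26957 - 36157} - 274} = \frac{1}{\sqrt{-63114} - 274} = \frac{1}{i \sqrt{63114} - 274} = \frac{1}{-274 + i \sqrt{63114}}$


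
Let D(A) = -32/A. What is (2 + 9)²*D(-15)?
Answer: 3872/15 ≈ 258.13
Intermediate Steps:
(2 + 9)²*D(-15) = (2 + 9)²*(-32/(-15)) = 11²*(-32*(-1/15)) = 121*(32/15) = 3872/15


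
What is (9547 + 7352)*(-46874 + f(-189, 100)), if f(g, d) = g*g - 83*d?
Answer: -328736247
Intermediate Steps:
f(g, d) = g² - 83*d
(9547 + 7352)*(-46874 + f(-189, 100)) = (9547 + 7352)*(-46874 + ((-189)² - 83*100)) = 16899*(-46874 + (35721 - 8300)) = 16899*(-46874 + 27421) = 16899*(-19453) = -328736247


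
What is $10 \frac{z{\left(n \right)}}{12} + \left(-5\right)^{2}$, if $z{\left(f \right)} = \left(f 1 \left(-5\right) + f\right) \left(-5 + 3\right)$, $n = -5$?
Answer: $- \frac{25}{3} \approx -8.3333$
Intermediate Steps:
$z{\left(f \right)} = 8 f$ ($z{\left(f \right)} = \left(f \left(-5\right) + f\right) \left(-2\right) = \left(- 5 f + f\right) \left(-2\right) = - 4 f \left(-2\right) = 8 f$)
$10 \frac{z{\left(n \right)}}{12} + \left(-5\right)^{2} = 10 \frac{8 \left(-5\right)}{12} + \left(-5\right)^{2} = 10 \left(\left(-40\right) \frac{1}{12}\right) + 25 = 10 \left(- \frac{10}{3}\right) + 25 = - \frac{100}{3} + 25 = - \frac{25}{3}$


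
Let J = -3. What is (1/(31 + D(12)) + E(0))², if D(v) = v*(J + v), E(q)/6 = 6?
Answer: 25050025/19321 ≈ 1296.5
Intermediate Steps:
E(q) = 36 (E(q) = 6*6 = 36)
D(v) = v*(-3 + v)
(1/(31 + D(12)) + E(0))² = (1/(31 + 12*(-3 + 12)) + 36)² = (1/(31 + 12*9) + 36)² = (1/(31 + 108) + 36)² = (1/139 + 36)² = (5005/139)² = 25050025/19321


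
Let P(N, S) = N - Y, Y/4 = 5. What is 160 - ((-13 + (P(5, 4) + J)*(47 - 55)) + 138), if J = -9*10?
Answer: -805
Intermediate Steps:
J = -90
Y = 20 (Y = 4*5 = 20)
P(N, S) = -20 + N (P(N, S) = N - 1*20 = N - 20 = -20 + N)
160 - ((-13 + (P(5, 4) + J)*(47 - 55)) + 138) = 160 - ((-13 + ((-20 + 5) - 90)*(47 - 55)) + 138) = 160 - ((-13 + (-15 - 90)*(-8)) + 138) = 160 - ((-13 - 105*(-8)) + 138) = 160 - ((-13 + 840) + 138) = 160 - (827 + 138) = 160 - 1*965 = 160 - 965 = -805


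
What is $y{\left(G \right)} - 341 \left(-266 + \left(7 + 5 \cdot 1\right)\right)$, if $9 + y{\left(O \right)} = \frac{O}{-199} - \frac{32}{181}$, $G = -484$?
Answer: $\frac{3119506731}{36019} \approx 86607.0$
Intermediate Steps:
$y{\left(O \right)} = - \frac{1661}{181} - \frac{O}{199}$ ($y{\left(O \right)} = -9 + \left(\frac{O}{-199} - \frac{32}{181}\right) = -9 + \left(O \left(- \frac{1}{199}\right) - \frac{32}{181}\right) = -9 - \left(\frac{32}{181} + \frac{O}{199}\right) = - \frac{1661}{181} - \frac{O}{199}$)
$y{\left(G \right)} - 341 \left(-266 + \left(7 + 5 \cdot 1\right)\right) = \left(- \frac{1661}{181} - - \frac{484}{199}\right) - 341 \left(-266 + \left(7 + 5 \cdot 1\right)\right) = \left(- \frac{1661}{181} + \frac{484}{199}\right) - 341 \left(-266 + \left(7 + 5\right)\right) = - \frac{242935}{36019} - 341 \left(-266 + 12\right) = - \frac{242935}{36019} - 341 \left(-254\right) = - \frac{242935}{36019} - -86614 = - \frac{242935}{36019} + 86614 = \frac{3119506731}{36019}$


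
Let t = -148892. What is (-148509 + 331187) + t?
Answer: 33786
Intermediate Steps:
(-148509 + 331187) + t = (-148509 + 331187) - 148892 = 182678 - 148892 = 33786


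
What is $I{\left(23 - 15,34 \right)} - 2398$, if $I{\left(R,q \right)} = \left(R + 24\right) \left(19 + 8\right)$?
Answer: $-1534$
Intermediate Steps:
$I{\left(R,q \right)} = 648 + 27 R$ ($I{\left(R,q \right)} = \left(24 + R\right) 27 = 648 + 27 R$)
$I{\left(23 - 15,34 \right)} - 2398 = \left(648 + 27 \left(23 - 15\right)\right) - 2398 = \left(648 + 27 \cdot 8\right) - 2398 = \left(648 + 216\right) - 2398 = 864 - 2398 = -1534$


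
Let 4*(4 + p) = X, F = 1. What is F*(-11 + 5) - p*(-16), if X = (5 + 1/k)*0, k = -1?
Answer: -70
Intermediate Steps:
X = 0 (X = (5 + 1/(-1))*0 = (5 - 1)*0 = 4*0 = 0)
p = -4 (p = -4 + (¼)*0 = -4 + 0 = -4)
F*(-11 + 5) - p*(-16) = 1*(-11 + 5) - (-4)*(-16) = 1*(-6) - 1*64 = -6 - 64 = -70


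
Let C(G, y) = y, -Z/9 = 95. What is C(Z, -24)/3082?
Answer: -12/1541 ≈ -0.0077872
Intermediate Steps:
Z = -855 (Z = -9*95 = -855)
C(Z, -24)/3082 = -24/3082 = -24*1/3082 = -12/1541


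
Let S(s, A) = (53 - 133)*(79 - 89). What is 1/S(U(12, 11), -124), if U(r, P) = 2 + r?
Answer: 1/800 ≈ 0.0012500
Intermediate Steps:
S(s, A) = 800 (S(s, A) = -80*(-10) = 800)
1/S(U(12, 11), -124) = 1/800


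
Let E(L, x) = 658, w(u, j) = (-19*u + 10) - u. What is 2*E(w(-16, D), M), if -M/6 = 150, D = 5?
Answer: 1316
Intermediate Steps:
M = -900 (M = -6*150 = -900)
w(u, j) = 10 - 20*u (w(u, j) = (10 - 19*u) - u = 10 - 20*u)
2*E(w(-16, D), M) = 2*658 = 1316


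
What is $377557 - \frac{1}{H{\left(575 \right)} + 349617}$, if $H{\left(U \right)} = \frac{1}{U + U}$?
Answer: $\frac{151800397895757}{402059551} \approx 3.7756 \cdot 10^{5}$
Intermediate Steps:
$H{\left(U \right)} = \frac{1}{2 U}$
$377557 - \frac{1}{H{\left(575 \right)} + 349617} = 377557 - \frac{1}{\frac{1}{2 \cdot 575} + 349617} = 377557 - \frac{1}{\frac{1}{2} \cdot \frac{1}{575} + 349617} = 377557 - \frac{1}{\frac{1}{1150} + 349617} = 377557 - \frac{1}{\frac{402059551}{1150}} = 377557 - \frac{1150}{402059551} = \frac{151800397895757}{402059551}$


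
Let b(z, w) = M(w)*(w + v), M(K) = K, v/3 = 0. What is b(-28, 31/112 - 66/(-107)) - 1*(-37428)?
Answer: 5375383912249/143616256 ≈ 37429.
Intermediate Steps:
v = 0 (v = 3*0 = 0)
b(z, w) = w² (b(z, w) = w*(w + 0) = w*w = w²)
b(-28, 31/112 - 66/(-107)) - 1*(-37428) = (31/112 - 66/(-107))² - 1*(-37428) = (31*(1/112) - 66*(-1/107))² + 37428 = (31/112 + 66/107)² + 37428 = (10709/11984)² + 37428 = 114682681/143616256 + 37428 = 5375383912249/143616256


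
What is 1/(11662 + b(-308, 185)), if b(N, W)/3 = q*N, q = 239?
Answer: -1/209174 ≈ -4.7807e-6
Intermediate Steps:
b(N, W) = 717*N (b(N, W) = 3*(239*N) = 717*N)
1/(11662 + b(-308, 185)) = 1/(11662 + 717*(-308)) = 1/(11662 - 220836) = 1/(-209174) = -1/209174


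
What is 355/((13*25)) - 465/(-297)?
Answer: 17104/6435 ≈ 2.6580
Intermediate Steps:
355/((13*25)) - 465/(-297) = 355/325 - 465*(-1/297) = 355*(1/325) + 155/99 = 71/65 + 155/99 = 17104/6435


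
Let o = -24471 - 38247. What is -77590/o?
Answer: 38795/31359 ≈ 1.2371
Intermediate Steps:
o = -62718
-77590/o = -77590/(-62718) = -77590*(-1/62718) = 38795/31359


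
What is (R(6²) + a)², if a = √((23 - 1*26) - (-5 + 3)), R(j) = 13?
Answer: (13 + I)² ≈ 168.0 + 26.0*I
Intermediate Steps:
a = I (a = √((23 - 26) - 1*(-2)) = √(-3 + 2) = √(-1) = I ≈ 1.0*I)
(R(6²) + a)² = (13 + I)²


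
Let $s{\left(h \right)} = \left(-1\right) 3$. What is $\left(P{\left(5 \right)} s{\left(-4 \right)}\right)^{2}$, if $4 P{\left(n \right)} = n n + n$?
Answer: $\frac{2025}{4} \approx 506.25$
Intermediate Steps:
$s{\left(h \right)} = -3$
$P{\left(n \right)} = \frac{n}{4} + \frac{n^{2}}{4}$ ($P{\left(n \right)} = \frac{n n + n}{4} = \frac{n^{2} + n}{4} = \frac{n + n^{2}}{4} = \frac{n}{4} + \frac{n^{2}}{4}$)
$\left(P{\left(5 \right)} s{\left(-4 \right)}\right)^{2} = \left(\frac{1}{4} \cdot 5 \left(1 + 5\right) \left(-3\right)\right)^{2} = \left(\frac{1}{4} \cdot 5 \cdot 6 \left(-3\right)\right)^{2} = \left(\frac{15}{2} \left(-3\right)\right)^{2} = \left(- \frac{45}{2}\right)^{2} = \frac{2025}{4}$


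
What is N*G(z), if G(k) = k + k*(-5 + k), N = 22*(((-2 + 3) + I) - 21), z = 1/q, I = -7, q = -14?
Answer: -16929/98 ≈ -172.74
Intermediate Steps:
z = -1/14 (z = 1/(-14) = -1/14 ≈ -0.071429)
N = -594 (N = 22*(((-2 + 3) - 7) - 21) = 22*((1 - 7) - 21) = 22*(-6 - 21) = 22*(-27) = -594)
N*G(z) = -(-297)*(-4 - 1/14)/7 = -(-297)*(-57)/(7*14) = -594*57/196 = -16929/98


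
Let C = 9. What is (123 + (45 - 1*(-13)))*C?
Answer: 1629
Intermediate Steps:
(123 + (45 - 1*(-13)))*C = (123 + (45 - 1*(-13)))*9 = (123 + (45 + 13))*9 = (123 + 58)*9 = 181*9 = 1629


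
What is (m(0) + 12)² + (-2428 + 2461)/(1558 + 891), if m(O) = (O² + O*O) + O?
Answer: 352689/2449 ≈ 144.01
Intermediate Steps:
m(O) = O + 2*O² (m(O) = (O² + O²) + O = 2*O² + O = O + 2*O²)
(m(0) + 12)² + (-2428 + 2461)/(1558 + 891) = (0*(1 + 2*0) + 12)² + (-2428 + 2461)/(1558 + 891) = (0*(1 + 0) + 12)² + 33/2449 = (0*1 + 12)² + 33*(1/2449) = (0 + 12)² + 33/2449 = 12² + 33/2449 = 144 + 33/2449 = 352689/2449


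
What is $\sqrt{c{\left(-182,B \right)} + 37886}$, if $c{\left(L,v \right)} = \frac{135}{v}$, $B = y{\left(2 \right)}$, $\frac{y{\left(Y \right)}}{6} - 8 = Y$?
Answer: $\frac{\sqrt{151553}}{2} \approx 194.65$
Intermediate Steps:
$y{\left(Y \right)} = 48 + 6 Y$
$B = 60$ ($B = 48 + 6 \cdot 2 = 48 + 12 = 60$)
$\sqrt{c{\left(-182,B \right)} + 37886} = \sqrt{\frac{135}{60} + 37886} = \sqrt{135 \cdot \frac{1}{60} + 37886} = \sqrt{\frac{9}{4} + 37886} = \sqrt{\frac{151553}{4}} = \frac{\sqrt{151553}}{2}$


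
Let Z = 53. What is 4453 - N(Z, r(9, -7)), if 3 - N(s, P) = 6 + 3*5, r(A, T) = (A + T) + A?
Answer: 4471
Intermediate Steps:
r(A, T) = T + 2*A
N(s, P) = -18 (N(s, P) = 3 - (6 + 3*5) = 3 - (6 + 15) = 3 - 1*21 = 3 - 21 = -18)
4453 - N(Z, r(9, -7)) = 4453 - 1*(-18) = 4453 + 18 = 4471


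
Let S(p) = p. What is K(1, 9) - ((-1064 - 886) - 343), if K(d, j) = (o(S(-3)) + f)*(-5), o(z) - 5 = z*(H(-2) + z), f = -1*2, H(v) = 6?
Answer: 2323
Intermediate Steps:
f = -2
o(z) = 5 + z*(6 + z)
K(d, j) = 30 (K(d, j) = ((5 + (-3)² + 6*(-3)) - 2)*(-5) = ((5 + 9 - 18) - 2)*(-5) = (-4 - 2)*(-5) = -6*(-5) = 30)
K(1, 9) - ((-1064 - 886) - 343) = 30 - ((-1064 - 886) - 343) = 30 - (-1950 - 343) = 30 - 1*(-2293) = 30 + 2293 = 2323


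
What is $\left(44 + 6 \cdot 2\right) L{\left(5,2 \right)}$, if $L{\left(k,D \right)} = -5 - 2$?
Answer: $-392$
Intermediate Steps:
$L{\left(k,D \right)} = -7$
$\left(44 + 6 \cdot 2\right) L{\left(5,2 \right)} = \left(44 + 6 \cdot 2\right) \left(-7\right) = \left(44 + 12\right) \left(-7\right) = 56 \left(-7\right) = -392$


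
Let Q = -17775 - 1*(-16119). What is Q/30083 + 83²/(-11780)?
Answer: -226749467/354377740 ≈ -0.63985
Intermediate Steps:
Q = -1656 (Q = -17775 + 16119 = -1656)
Q/30083 + 83²/(-11780) = -1656/30083 + 83²/(-11780) = -1656*1/30083 + 6889*(-1/11780) = -1656/30083 - 6889/11780 = -226749467/354377740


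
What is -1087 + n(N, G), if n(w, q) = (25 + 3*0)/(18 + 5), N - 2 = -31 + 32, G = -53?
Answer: -24976/23 ≈ -1085.9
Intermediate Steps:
N = 3 (N = 2 + (-31 + 32) = 2 + 1 = 3)
n(w, q) = 25/23 (n(w, q) = (25 + 0)/23 = 25*(1/23) = 25/23)
-1087 + n(N, G) = -1087 + 25/23 = -24976/23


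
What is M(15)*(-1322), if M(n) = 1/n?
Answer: -1322/15 ≈ -88.133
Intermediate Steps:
M(n) = 1/n
M(15)*(-1322) = -1322/15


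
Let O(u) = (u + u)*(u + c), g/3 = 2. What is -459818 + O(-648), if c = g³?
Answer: 100054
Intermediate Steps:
g = 6 (g = 3*2 = 6)
c = 216 (c = 6³ = 216)
O(u) = 2*u*(216 + u) (O(u) = (u + u)*(u + 216) = (2*u)*(216 + u) = 2*u*(216 + u))
-459818 + O(-648) = -459818 + 2*(-648)*(216 - 648) = -459818 + 2*(-648)*(-432) = -459818 + 559872 = 100054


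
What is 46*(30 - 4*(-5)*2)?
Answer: 3220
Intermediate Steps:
46*(30 - 4*(-5)*2) = 46*(30 + 20*2) = 46*(30 + 40) = 46*70 = 3220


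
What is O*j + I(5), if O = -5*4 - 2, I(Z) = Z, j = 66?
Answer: -1447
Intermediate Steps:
O = -22 (O = -20 - 2 = -22)
O*j + I(5) = -22*66 + 5 = -1452 + 5 = -1447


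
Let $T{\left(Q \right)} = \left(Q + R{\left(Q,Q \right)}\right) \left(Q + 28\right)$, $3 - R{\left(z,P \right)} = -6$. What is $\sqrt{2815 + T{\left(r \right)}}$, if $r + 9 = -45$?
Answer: $\sqrt{3985} \approx 63.127$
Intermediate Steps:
$r = -54$ ($r = -9 - 45 = -54$)
$R{\left(z,P \right)} = 9$ ($R{\left(z,P \right)} = 3 - -6 = 3 + 6 = 9$)
$T{\left(Q \right)} = \left(9 + Q\right) \left(28 + Q\right)$ ($T{\left(Q \right)} = \left(Q + 9\right) \left(Q + 28\right) = \left(9 + Q\right) \left(28 + Q\right)$)
$\sqrt{2815 + T{\left(r \right)}} = \sqrt{2815 + \left(252 + \left(-54\right)^{2} + 37 \left(-54\right)\right)} = \sqrt{2815 + \left(252 + 2916 - 1998\right)} = \sqrt{2815 + 1170} = \sqrt{3985}$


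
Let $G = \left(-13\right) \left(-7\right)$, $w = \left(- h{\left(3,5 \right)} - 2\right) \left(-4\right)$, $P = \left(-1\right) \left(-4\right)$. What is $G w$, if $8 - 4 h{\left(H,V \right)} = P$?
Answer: $1092$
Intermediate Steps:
$P = 4$
$h{\left(H,V \right)} = 1$ ($h{\left(H,V \right)} = 2 - 1 = 1$)
$w = 12$ ($w = \left(\left(-1\right) 1 - 2\right) \left(-4\right) = \left(-1 - 2\right) \left(-4\right) = \left(-3\right) \left(-4\right) = 12$)
$G = 91$
$G w = 91 \cdot 12 = 1092$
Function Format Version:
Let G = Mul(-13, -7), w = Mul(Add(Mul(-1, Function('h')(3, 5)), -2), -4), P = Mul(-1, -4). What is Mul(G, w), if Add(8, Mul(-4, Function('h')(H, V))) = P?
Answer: 1092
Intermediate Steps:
P = 4
Function('h')(H, V) = 1 (Function('h')(H, V) = Add(2, Mul(Rational(-1, 4), 4)) = Add(2, -1) = 1)
w = 12 (w = Mul(Add(Mul(-1, 1), -2), -4) = Mul(Add(-1, -2), -4) = Mul(-3, -4) = 12)
G = 91
Mul(G, w) = Mul(91, 12) = 1092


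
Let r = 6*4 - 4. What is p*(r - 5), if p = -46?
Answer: -690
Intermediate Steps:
r = 20 (r = 24 - 4 = 20)
p*(r - 5) = -46*(20 - 5) = -46*15 = -690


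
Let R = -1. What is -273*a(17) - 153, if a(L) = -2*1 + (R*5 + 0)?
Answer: 1758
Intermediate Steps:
a(L) = -7 (a(L) = -2*1 + (-1*5 + 0) = -2 + (-5 + 0) = -2 - 5 = -7)
-273*a(17) - 153 = -273*(-7) - 153 = 1911 - 153 = 1758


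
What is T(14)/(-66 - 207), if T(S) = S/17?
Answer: -2/663 ≈ -0.0030166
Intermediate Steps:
T(S) = S/17 (T(S) = S*(1/17) = S/17)
T(14)/(-66 - 207) = ((1/17)*14)/(-66 - 207) = (14/17)/(-273) = -1/273*14/17 = -2/663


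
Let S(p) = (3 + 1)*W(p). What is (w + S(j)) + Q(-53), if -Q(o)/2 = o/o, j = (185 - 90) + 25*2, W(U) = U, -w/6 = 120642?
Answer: -723274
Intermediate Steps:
w = -723852 (w = -6*120642 = -723852)
j = 145 (j = 95 + 50 = 145)
Q(o) = -2 (Q(o) = -2*o/o = -2*1 = -2)
S(p) = 4*p (S(p) = (3 + 1)*p = 4*p)
(w + S(j)) + Q(-53) = (-723852 + 4*145) - 2 = (-723852 + 580) - 2 = -723272 - 2 = -723274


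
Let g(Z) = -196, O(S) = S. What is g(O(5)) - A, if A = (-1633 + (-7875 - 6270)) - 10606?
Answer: 26188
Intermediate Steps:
A = -26384 (A = (-1633 - 14145) - 10606 = -15778 - 10606 = -26384)
g(O(5)) - A = -196 - 1*(-26384) = -196 + 26384 = 26188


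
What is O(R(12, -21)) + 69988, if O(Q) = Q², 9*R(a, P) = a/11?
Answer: 76216948/1089 ≈ 69988.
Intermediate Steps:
R(a, P) = a/99 (R(a, P) = (a/11)/9 = a/99)
O(R(12, -21)) + 69988 = ((1/99)*12)² + 69988 = (4/33)² + 69988 = 16/1089 + 69988 = 76216948/1089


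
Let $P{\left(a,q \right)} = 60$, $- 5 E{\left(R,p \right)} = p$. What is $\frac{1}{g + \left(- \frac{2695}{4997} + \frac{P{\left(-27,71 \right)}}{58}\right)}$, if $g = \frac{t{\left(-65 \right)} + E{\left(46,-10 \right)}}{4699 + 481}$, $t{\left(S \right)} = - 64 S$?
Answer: $\frac{375324670}{487409403} \approx 0.77004$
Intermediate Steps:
$E{\left(R,p \right)} = - \frac{p}{5}$
$g = \frac{2081}{2590}$ ($g = \frac{\left(-64\right) \left(-65\right) - -2}{4699 + 481} = \frac{4160 + 2}{5180} = 4162 \cdot \frac{1}{5180} = \frac{2081}{2590} \approx 0.80347$)
$\frac{1}{g + \left(- \frac{2695}{4997} + \frac{P{\left(-27,71 \right)}}{58}\right)} = \frac{1}{\frac{2081}{2590} + \left(- \frac{2695}{4997} + \frac{60}{58}\right)} = \frac{1}{\frac{2081}{2590} + \left(\left(-2695\right) \frac{1}{4997} + 60 \cdot \frac{1}{58}\right)} = \frac{1}{\frac{2081}{2590} + \left(- \frac{2695}{4997} + \frac{30}{29}\right)} = \frac{1}{\frac{2081}{2590} + \frac{71755}{144913}} = \frac{1}{\frac{487409403}{375324670}} = \frac{375324670}{487409403}$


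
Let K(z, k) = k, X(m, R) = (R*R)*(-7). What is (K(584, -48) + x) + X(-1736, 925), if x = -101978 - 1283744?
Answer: -7375145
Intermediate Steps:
X(m, R) = -7*R² (X(m, R) = R²*(-7) = -7*R²)
x = -1385722
(K(584, -48) + x) + X(-1736, 925) = (-48 - 1385722) - 7*925² = -1385770 - 7*855625 = -1385770 - 5989375 = -7375145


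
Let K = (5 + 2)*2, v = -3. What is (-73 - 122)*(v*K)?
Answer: 8190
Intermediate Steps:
K = 14 (K = 7*2 = 14)
(-73 - 122)*(v*K) = (-73 - 122)*(-3*14) = -195*(-42) = 8190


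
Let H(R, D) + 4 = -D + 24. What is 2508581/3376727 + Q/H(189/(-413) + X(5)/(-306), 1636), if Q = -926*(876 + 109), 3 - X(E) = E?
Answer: 1542000165433/2728395416 ≈ 565.17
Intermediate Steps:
X(E) = 3 - E
H(R, D) = 20 - D (H(R, D) = -4 + (-D + 24) = -4 + (24 - D) = 20 - D)
Q = -912110 (Q = -926*985 = -912110)
2508581/3376727 + Q/H(189/(-413) + X(5)/(-306), 1636) = 2508581/3376727 - 912110/(20 - 1*1636) = 2508581*(1/3376727) - 912110/(20 - 1636) = 2508581/3376727 - 912110/(-1616) = 2508581/3376727 - 912110*(-1/1616) = 2508581/3376727 + 456055/808 = 1542000165433/2728395416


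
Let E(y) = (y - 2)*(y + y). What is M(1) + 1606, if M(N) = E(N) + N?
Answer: 1605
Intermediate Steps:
E(y) = 2*y*(-2 + y) (E(y) = (-2 + y)*(2*y) = 2*y*(-2 + y))
M(N) = N + 2*N*(-2 + N) (M(N) = 2*N*(-2 + N) + N = N + 2*N*(-2 + N))
M(1) + 1606 = 1*(-3 + 2*1) + 1606 = 1*(-3 + 2) + 1606 = 1*(-1) + 1606 = -1 + 1606 = 1605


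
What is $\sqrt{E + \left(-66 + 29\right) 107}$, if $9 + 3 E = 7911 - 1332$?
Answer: $i \sqrt{1769} \approx 42.06 i$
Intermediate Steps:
$E = 2190$ ($E = -3 + \frac{7911 - 1332}{3} = -3 + \frac{1}{3} \cdot 6579 = -3 + 2193 = 2190$)
$\sqrt{E + \left(-66 + 29\right) 107} = \sqrt{2190 + \left(-66 + 29\right) 107} = \sqrt{2190 - 3959} = \sqrt{-1769} = i \sqrt{1769}$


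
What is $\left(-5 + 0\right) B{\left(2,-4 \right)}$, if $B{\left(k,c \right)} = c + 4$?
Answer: $0$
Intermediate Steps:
$B{\left(k,c \right)} = 4 + c$
$\left(-5 + 0\right) B{\left(2,-4 \right)} = \left(-5 + 0\right) \left(4 - 4\right) = \left(-5\right) 0 = 0$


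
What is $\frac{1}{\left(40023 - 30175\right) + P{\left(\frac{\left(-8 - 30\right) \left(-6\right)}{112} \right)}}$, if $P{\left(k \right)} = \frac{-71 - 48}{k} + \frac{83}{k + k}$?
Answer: $\frac{57}{559166} \approx 0.00010194$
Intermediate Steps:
$P{\left(k \right)} = - \frac{155}{2 k}$ ($P{\left(k \right)} = \frac{-71 - 48}{k} + \frac{83}{2 k} = - \frac{119}{k} + 83 \frac{1}{2 k} = - \frac{119}{k} + \frac{83}{2 k} = - \frac{155}{2 k}$)
$\frac{1}{\left(40023 - 30175\right) + P{\left(\frac{\left(-8 - 30\right) \left(-6\right)}{112} \right)}} = \frac{1}{\left(40023 - 30175\right) - \frac{155}{2 \frac{\left(-8 - 30\right) \left(-6\right)}{112}}} = \frac{1}{\left(40023 - 30175\right) - \frac{155}{2 \left(-8 - 30\right) \left(-6\right) \frac{1}{112}}} = \frac{1}{9848 - \frac{155}{2 \left(-38\right) \left(-6\right) \frac{1}{112}}} = \frac{1}{9848 - \frac{155}{2 \cdot 228 \cdot \frac{1}{112}}} = \frac{1}{9848 - \frac{155}{2 \cdot \frac{57}{28}}} = \frac{1}{9848 - \frac{2170}{57}} = \frac{1}{\frac{559166}{57}} = \frac{57}{559166}$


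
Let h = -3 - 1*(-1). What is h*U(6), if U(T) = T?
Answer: -12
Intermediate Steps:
h = -2 (h = -3 + 1 = -2)
h*U(6) = -2*6 = -12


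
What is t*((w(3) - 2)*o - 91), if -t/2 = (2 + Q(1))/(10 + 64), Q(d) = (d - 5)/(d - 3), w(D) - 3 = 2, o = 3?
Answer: 328/37 ≈ 8.8649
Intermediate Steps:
w(D) = 5 (w(D) = 3 + 2 = 5)
Q(d) = (-5 + d)/(-3 + d)
t = -4/37 (t = -2*(2 + (-5 + 1)/(-3 + 1))/(10 + 64) = -2*(2 - 4/(-2))/74 = -2*(2 - ½*(-4))/74 = -2*(2 + 2)/74 = -8/74 = -2*2/37 = -4/37 ≈ -0.10811)
t*((w(3) - 2)*o - 91) = -4*((5 - 2)*3 - 91)/37 = -4*(3*3 - 91)/37 = -4*(9 - 91)/37 = -4/37*(-82) = 328/37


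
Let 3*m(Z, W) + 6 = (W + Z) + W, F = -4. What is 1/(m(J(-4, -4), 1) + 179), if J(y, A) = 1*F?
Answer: 3/529 ≈ 0.0056711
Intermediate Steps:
J(y, A) = -4 (J(y, A) = 1*(-4) = -4)
m(Z, W) = -2 + Z/3 + 2*W/3 (m(Z, W) = -2 + ((W + Z) + W)/3 = -2 + (Z + 2*W)/3 = -2 + (Z/3 + 2*W/3) = -2 + Z/3 + 2*W/3)
1/(m(J(-4, -4), 1) + 179) = 1/((-2 + (⅓)*(-4) + (⅔)*1) + 179) = 1/((-2 - 4/3 + ⅔) + 179) = 1/(-8/3 + 179) = 1/(529/3) = 3/529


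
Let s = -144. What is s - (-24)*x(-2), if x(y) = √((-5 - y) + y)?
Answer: -144 + 24*I*√5 ≈ -144.0 + 53.666*I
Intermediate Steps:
x(y) = I*√5 (x(y) = √(-5) = I*√5)
s - (-24)*x(-2) = -144 - (-24)*I*√5 = -144 + 24*I*√5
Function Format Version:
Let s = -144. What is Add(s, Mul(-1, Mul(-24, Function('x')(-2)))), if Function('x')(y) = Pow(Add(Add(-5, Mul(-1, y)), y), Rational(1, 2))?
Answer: Add(-144, Mul(24, I, Pow(5, Rational(1, 2)))) ≈ Add(-144.00, Mul(53.666, I))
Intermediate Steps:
Function('x')(y) = Mul(I, Pow(5, Rational(1, 2))) (Function('x')(y) = Pow(-5, Rational(1, 2)) = Mul(I, Pow(5, Rational(1, 2))))
Add(s, Mul(-1, Mul(-24, Function('x')(-2)))) = Add(-144, Mul(-1, Mul(-24, Mul(I, Pow(5, Rational(1, 2)))))) = Add(-144, Mul(-1, Mul(-24, I, Pow(5, Rational(1, 2))))) = Add(-144, Mul(24, I, Pow(5, Rational(1, 2))))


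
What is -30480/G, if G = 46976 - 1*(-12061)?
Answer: -10160/19679 ≈ -0.51629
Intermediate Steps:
G = 59037 (G = 46976 + 12061 = 59037)
-30480/G = -30480/59037 = -30480*1/59037 = -10160/19679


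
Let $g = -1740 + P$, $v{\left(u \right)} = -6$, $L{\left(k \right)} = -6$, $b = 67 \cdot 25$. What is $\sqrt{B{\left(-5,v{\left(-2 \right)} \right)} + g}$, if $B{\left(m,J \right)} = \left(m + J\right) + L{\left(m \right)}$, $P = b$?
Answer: $i \sqrt{82} \approx 9.0554 i$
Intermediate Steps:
$b = 1675$
$P = 1675$
$g = -65$ ($g = -1740 + 1675 = -65$)
$B{\left(m,J \right)} = -6 + J + m$ ($B{\left(m,J \right)} = \left(m + J\right) - 6 = \left(J + m\right) - 6 = -6 + J + m$)
$\sqrt{B{\left(-5,v{\left(-2 \right)} \right)} + g} = \sqrt{\left(-6 - 6 - 5\right) - 65} = \sqrt{-17 - 65} = \sqrt{-82} = i \sqrt{82}$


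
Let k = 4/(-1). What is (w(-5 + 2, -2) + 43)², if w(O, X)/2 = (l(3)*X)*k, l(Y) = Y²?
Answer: 34969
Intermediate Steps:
k = -4 (k = 4*(-1) = -4)
w(O, X) = -72*X (w(O, X) = 2*((3²*X)*(-4)) = 2*((9*X)*(-4)) = 2*(-36*X) = -72*X)
(w(-5 + 2, -2) + 43)² = (-72*(-2) + 43)² = (144 + 43)² = 187² = 34969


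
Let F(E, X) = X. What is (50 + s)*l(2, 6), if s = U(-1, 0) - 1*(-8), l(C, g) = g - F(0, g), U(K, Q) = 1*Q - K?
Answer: 0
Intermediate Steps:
U(K, Q) = Q - K
l(C, g) = 0 (l(C, g) = g - g = 0)
s = 9 (s = (0 - 1*(-1)) - 1*(-8) = (0 + 1) + 8 = 1 + 8 = 9)
(50 + s)*l(2, 6) = (50 + 9)*0 = 59*0 = 0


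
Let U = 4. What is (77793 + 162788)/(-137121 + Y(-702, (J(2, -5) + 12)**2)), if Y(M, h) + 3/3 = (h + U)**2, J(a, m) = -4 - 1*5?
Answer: -240581/136953 ≈ -1.7567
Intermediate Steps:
J(a, m) = -9 (J(a, m) = -4 - 5 = -9)
Y(M, h) = -1 + (4 + h)**2 (Y(M, h) = -1 + (h + 4)**2 = -1 + (4 + h)**2)
(77793 + 162788)/(-137121 + Y(-702, (J(2, -5) + 12)**2)) = (77793 + 162788)/(-137121 + (-1 + (4 + (-9 + 12)**2)**2)) = 240581/(-137121 + (-1 + (4 + 3**2)**2)) = 240581/(-137121 + (-1 + (4 + 9)**2)) = 240581/(-137121 + (-1 + 13**2)) = 240581/(-137121 + (-1 + 169)) = 240581/(-137121 + 168) = 240581/(-136953) = 240581*(-1/136953) = -240581/136953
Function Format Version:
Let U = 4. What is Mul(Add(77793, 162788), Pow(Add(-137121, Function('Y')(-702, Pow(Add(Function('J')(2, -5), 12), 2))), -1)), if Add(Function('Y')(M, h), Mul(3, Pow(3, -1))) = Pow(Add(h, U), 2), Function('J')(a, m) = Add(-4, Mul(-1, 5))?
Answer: Rational(-240581, 136953) ≈ -1.7567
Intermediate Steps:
Function('J')(a, m) = -9 (Function('J')(a, m) = Add(-4, -5) = -9)
Function('Y')(M, h) = Add(-1, Pow(Add(4, h), 2)) (Function('Y')(M, h) = Add(-1, Pow(Add(h, 4), 2)) = Add(-1, Pow(Add(4, h), 2)))
Mul(Add(77793, 162788), Pow(Add(-137121, Function('Y')(-702, Pow(Add(Function('J')(2, -5), 12), 2))), -1)) = Mul(Add(77793, 162788), Pow(Add(-137121, Add(-1, Pow(Add(4, Pow(Add(-9, 12), 2)), 2))), -1)) = Mul(240581, Pow(Add(-137121, Add(-1, Pow(Add(4, Pow(3, 2)), 2))), -1)) = Mul(240581, Pow(Add(-137121, Add(-1, Pow(Add(4, 9), 2))), -1)) = Mul(240581, Pow(Add(-137121, Add(-1, Pow(13, 2))), -1)) = Mul(240581, Pow(Add(-137121, Add(-1, 169)), -1)) = Mul(240581, Pow(Add(-137121, 168), -1)) = Mul(240581, Pow(-136953, -1)) = Mul(240581, Rational(-1, 136953)) = Rational(-240581, 136953)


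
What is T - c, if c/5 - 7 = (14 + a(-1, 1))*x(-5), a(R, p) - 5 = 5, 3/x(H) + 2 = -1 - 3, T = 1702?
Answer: 1727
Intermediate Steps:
x(H) = -½ (x(H) = 3/(-2 + (-1 - 3)) = 3/(-2 - 4) = 3/(-6) = 3*(-⅙) = -½)
a(R, p) = 10 (a(R, p) = 5 + 5 = 10)
c = -25 (c = 35 + 5*((14 + 10)*(-½)) = 35 + 5*(24*(-½)) = 35 + 5*(-12) = 35 - 60 = -25)
T - c = 1702 - 1*(-25) = 1702 + 25 = 1727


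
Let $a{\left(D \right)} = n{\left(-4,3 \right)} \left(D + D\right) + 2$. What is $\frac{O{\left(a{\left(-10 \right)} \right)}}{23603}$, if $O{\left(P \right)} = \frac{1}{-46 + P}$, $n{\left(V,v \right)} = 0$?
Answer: $- \frac{1}{1038532} \approx -9.629 \cdot 10^{-7}$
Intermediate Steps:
$a{\left(D \right)} = 2$ ($a{\left(D \right)} = 0 \left(D + D\right) + 2 = 0 \cdot 2 D + 2 = 0 + 2 = 2$)
$\frac{O{\left(a{\left(-10 \right)} \right)}}{23603} = \frac{1}{\left(-46 + 2\right) 23603} = \frac{1}{-44} \cdot \frac{1}{23603} = \left(- \frac{1}{44}\right) \frac{1}{23603} = - \frac{1}{1038532}$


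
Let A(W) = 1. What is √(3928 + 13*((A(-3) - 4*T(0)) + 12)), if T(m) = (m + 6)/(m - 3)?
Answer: √4201 ≈ 64.815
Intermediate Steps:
T(m) = (6 + m)/(-3 + m)
√(3928 + 13*((A(-3) - 4*T(0)) + 12)) = √(3928 + 13*((1 - 4*(6 + 0)/(-3 + 0)) + 12)) = √(3928 + 13*((1 - 4*6/(-3)) + 12)) = √(3928 + 13*((1 - (-4)*6/3) + 12)) = √(3928 + 13*((1 - 4*(-2)) + 12)) = √(3928 + 13*((1 + 8) + 12)) = √(3928 + 13*(9 + 12)) = √(3928 + 13*21) = √(3928 + 273) = √4201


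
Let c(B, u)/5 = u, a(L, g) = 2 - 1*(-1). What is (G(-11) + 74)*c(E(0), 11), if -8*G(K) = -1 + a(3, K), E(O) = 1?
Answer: 16225/4 ≈ 4056.3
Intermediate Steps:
a(L, g) = 3 (a(L, g) = 2 + 1 = 3)
c(B, u) = 5*u
G(K) = -¼ (G(K) = -(-1 + 3)/8 = -⅛*2 = -¼)
(G(-11) + 74)*c(E(0), 11) = (-¼ + 74)*(5*11) = (295/4)*55 = 16225/4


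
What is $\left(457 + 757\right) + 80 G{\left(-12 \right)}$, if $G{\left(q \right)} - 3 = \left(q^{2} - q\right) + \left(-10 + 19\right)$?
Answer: $14654$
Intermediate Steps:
$G{\left(q \right)} = 12 + q^{2} - q$ ($G{\left(q \right)} = 3 + \left(\left(q^{2} - q\right) + \left(-10 + 19\right)\right) = 3 + \left(\left(q^{2} - q\right) + 9\right) = 3 + \left(9 + q^{2} - q\right) = 12 + q^{2} - q$)
$\left(457 + 757\right) + 80 G{\left(-12 \right)} = \left(457 + 757\right) + 80 \left(12 + \left(-12\right)^{2} - -12\right) = 1214 + 80 \left(12 + 144 + 12\right) = 1214 + 80 \cdot 168 = 1214 + 13440 = 14654$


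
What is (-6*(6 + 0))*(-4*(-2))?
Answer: -288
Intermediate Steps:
(-6*(6 + 0))*(-4*(-2)) = -6*6*8 = -36*8 = -288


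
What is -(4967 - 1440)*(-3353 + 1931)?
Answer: 5015394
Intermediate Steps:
-(4967 - 1440)*(-3353 + 1931) = -3527*(-1422) = -1*(-5015394) = 5015394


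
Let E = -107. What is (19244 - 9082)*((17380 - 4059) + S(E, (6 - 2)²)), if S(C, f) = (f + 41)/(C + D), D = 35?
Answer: 1624319485/12 ≈ 1.3536e+8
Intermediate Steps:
S(C, f) = (41 + f)/(35 + C) (S(C, f) = (f + 41)/(C + 35) = (41 + f)/(35 + C))
(19244 - 9082)*((17380 - 4059) + S(E, (6 - 2)²)) = (19244 - 9082)*((17380 - 4059) + (41 + (6 - 2)²)/(35 - 107)) = 10162*(13321 + (41 + 4²)/(-72)) = 10162*(13321 - (41 + 16)/72) = 10162*(13321 - 1/72*57) = 10162*(13321 - 19/24) = 10162*(319685/24) = 1624319485/12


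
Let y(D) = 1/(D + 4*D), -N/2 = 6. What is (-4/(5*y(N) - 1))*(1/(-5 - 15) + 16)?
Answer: 3828/65 ≈ 58.892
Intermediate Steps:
N = -12 (N = -2*6 = -12)
y(D) = 1/(5*D)
(-4/(5*y(N) - 1))*(1/(-5 - 15) + 16) = (-4/(5*((⅕)/(-12)) - 1))*(1/(-5 - 15) + 16) = (-4/(5*((⅕)*(-1/12)) - 1))*(1/(-20) + 16) = (-4/(5*(-1/60) - 1))*(-1/20 + 16) = -4/(-1/12 - 1)*(319/20) = -4/(-13/12)*(319/20) = -4*(-12/13)*(319/20) = (48/13)*(319/20) = 3828/65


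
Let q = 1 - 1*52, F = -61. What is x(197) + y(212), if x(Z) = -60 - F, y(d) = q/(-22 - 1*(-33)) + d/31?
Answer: 1092/341 ≈ 3.2023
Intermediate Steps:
q = -51 (q = 1 - 52 = -51)
y(d) = -51/11 + d/31 (y(d) = -51/(-22 - 1*(-33)) + d/31 = -51/(-22 + 33) + d*(1/31) = -51/11 + d/31)
x(Z) = 1 (x(Z) = -60 - 1*(-61) = -60 + 61 = 1)
x(197) + y(212) = 1 + (-51/11 + (1/31)*212) = 1 + (-51/11 + 212/31) = 1 + 751/341 = 1092/341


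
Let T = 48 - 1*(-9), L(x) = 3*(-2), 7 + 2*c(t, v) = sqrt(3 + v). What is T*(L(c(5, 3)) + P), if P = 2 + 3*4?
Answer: 456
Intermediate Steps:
c(t, v) = -7/2 + sqrt(3 + v)/2
P = 14 (P = 2 + 12 = 14)
L(x) = -6
T = 57 (T = 48 + 9 = 57)
T*(L(c(5, 3)) + P) = 57*(-6 + 14) = 57*8 = 456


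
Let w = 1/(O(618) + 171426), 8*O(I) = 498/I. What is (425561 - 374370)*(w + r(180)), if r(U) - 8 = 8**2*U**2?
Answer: 2142034155752143440/20179301 ≈ 1.0615e+11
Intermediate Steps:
O(I) = 249/(4*I) (O(I) = (498/I)/8 = 249/(4*I))
w = 824/141255107 (w = 1/((249/4)/618 + 171426) = 1/((249/4)*(1/618) + 171426) = 1/(83/824 + 171426) = 1/(141255107/824) = 824/141255107 ≈ 5.8334e-6)
r(U) = 8 + 64*U**2 (r(U) = 8 + 8**2*U**2 = 8 + 64*U**2)
(425561 - 374370)*(w + r(180)) = (425561 - 374370)*(824/141255107 + (8 + 64*180**2)) = 51191*(824/141255107 + (8 + 64*32400)) = 51191*(824/141255107 + (8 + 2073600)) = 51191*(824/141255107 + 2073608) = 51191*(292907719916880/141255107) = 2142034155752143440/20179301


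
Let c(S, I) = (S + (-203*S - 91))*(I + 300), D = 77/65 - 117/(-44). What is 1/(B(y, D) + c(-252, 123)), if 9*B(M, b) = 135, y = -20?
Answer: 1/21493914 ≈ 4.6525e-8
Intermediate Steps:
D = 10993/2860 (D = 77*(1/65) - 117*(-1/44) = 77/65 + 117/44 = 10993/2860 ≈ 3.8437)
B(M, b) = 15 (B(M, b) = (⅑)*135 = 15)
c(S, I) = (-91 - 202*S)*(300 + I) (c(S, I) = (S + (-91 - 203*S))*(300 + I) = (-91 - 202*S)*(300 + I))
1/(B(y, D) + c(-252, 123)) = 1/(15 + (-27300 - 60600*(-252) - 91*123 - 202*123*(-252))) = 1/(15 + (-27300 + 15271200 - 11193 + 6261192)) = 1/(15 + 21493899) = 1/21493914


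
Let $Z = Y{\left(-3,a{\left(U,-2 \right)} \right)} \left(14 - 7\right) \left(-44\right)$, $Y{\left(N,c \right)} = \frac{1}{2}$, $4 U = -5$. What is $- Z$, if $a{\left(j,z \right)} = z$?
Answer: $154$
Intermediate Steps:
$U = - \frac{5}{4}$ ($U = \frac{1}{4} \left(-5\right) = - \frac{5}{4} \approx -1.25$)
$Y{\left(N,c \right)} = \frac{1}{2}$
$Z = -154$ ($Z = \frac{14 - 7}{2} \left(-44\right) = \frac{1}{2} \cdot 7 \left(-44\right) = \frac{7}{2} \left(-44\right) = -154$)
$- Z = \left(-1\right) \left(-154\right) = 154$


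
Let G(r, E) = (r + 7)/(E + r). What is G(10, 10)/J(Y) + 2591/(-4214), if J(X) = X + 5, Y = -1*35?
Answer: -813119/1264200 ≈ -0.64319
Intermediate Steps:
Y = -35
J(X) = 5 + X
G(r, E) = (7 + r)/(E + r)
G(10, 10)/J(Y) + 2591/(-4214) = ((7 + 10)/(10 + 10))/(5 - 35) + 2591/(-4214) = (17/20)/(-30) + 2591*(-1/4214) = ((1/20)*17)*(-1/30) - 2591/4214 = (17/20)*(-1/30) - 2591/4214 = -17/600 - 2591/4214 = -813119/1264200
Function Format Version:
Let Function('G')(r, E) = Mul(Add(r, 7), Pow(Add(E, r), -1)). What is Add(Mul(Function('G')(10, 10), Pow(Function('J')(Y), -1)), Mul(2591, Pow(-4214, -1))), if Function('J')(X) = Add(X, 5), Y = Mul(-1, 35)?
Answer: Rational(-813119, 1264200) ≈ -0.64319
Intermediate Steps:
Y = -35
Function('J')(X) = Add(5, X)
Function('G')(r, E) = Mul(Pow(Add(E, r), -1), Add(7, r)) (Function('G')(r, E) = Mul(Add(7, r), Pow(Add(E, r), -1)) = Mul(Pow(Add(E, r), -1), Add(7, r)))
Add(Mul(Function('G')(10, 10), Pow(Function('J')(Y), -1)), Mul(2591, Pow(-4214, -1))) = Add(Mul(Mul(Pow(Add(10, 10), -1), Add(7, 10)), Pow(Add(5, -35), -1)), Mul(2591, Pow(-4214, -1))) = Add(Mul(Mul(Pow(20, -1), 17), Pow(-30, -1)), Mul(2591, Rational(-1, 4214))) = Add(Mul(Mul(Rational(1, 20), 17), Rational(-1, 30)), Rational(-2591, 4214)) = Add(Mul(Rational(17, 20), Rational(-1, 30)), Rational(-2591, 4214)) = Add(Rational(-17, 600), Rational(-2591, 4214)) = Rational(-813119, 1264200)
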